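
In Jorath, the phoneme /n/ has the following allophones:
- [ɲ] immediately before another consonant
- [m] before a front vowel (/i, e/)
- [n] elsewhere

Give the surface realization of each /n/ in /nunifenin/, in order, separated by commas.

Occurrence 1 (position 1): no conditioning environment matches → elsewhere allophone [n].
Occurrence 2 (position 3): before a front vowel (/i, e/) → [m].
Occurrence 3 (position 7): before a front vowel (/i, e/) → [m].
Occurrence 4 (position 9): no conditioning environment matches → elsewhere allophone [n].

[n], [m], [m], [n]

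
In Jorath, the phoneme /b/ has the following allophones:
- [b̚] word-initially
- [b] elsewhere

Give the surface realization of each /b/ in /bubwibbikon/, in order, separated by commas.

Occurrence 1 (position 1): word-initially → [b̚].
Occurrence 2 (position 3): no conditioning environment matches → elsewhere allophone [b].
Occurrence 3 (position 6): no conditioning environment matches → elsewhere allophone [b].
Occurrence 4 (position 7): no conditioning environment matches → elsewhere allophone [b].

[b̚], [b], [b], [b]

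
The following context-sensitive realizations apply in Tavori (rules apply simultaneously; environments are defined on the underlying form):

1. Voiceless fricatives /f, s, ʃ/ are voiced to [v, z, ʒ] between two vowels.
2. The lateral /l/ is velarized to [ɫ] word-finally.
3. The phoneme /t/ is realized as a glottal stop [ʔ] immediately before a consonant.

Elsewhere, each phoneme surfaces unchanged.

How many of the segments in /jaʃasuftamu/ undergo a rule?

2

Segments that undergo a rule: /ʃ/ → [ʒ] (rule 1); /s/ → [z] (rule 1).
All other segments surface unchanged.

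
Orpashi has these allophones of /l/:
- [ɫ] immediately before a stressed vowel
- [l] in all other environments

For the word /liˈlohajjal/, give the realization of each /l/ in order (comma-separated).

[l], [ɫ], [l]

Occurrence 1 (position 1): no conditioning environment matches → elsewhere allophone [l].
Occurrence 2 (position 3): immediately before a stressed vowel → [ɫ].
Occurrence 3 (position 10): no conditioning environment matches → elsewhere allophone [l].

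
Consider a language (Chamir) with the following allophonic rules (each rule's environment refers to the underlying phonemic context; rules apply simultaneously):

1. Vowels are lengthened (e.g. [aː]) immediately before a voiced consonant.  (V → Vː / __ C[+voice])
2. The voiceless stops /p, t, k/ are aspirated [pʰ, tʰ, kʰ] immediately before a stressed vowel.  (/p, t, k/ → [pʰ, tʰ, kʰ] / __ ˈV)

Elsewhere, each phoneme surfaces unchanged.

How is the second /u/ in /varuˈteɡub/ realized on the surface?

[uː]

Rule 1 applies to /u/ (between /ɡ/ and /b/: before a voiced consonant) → [uː].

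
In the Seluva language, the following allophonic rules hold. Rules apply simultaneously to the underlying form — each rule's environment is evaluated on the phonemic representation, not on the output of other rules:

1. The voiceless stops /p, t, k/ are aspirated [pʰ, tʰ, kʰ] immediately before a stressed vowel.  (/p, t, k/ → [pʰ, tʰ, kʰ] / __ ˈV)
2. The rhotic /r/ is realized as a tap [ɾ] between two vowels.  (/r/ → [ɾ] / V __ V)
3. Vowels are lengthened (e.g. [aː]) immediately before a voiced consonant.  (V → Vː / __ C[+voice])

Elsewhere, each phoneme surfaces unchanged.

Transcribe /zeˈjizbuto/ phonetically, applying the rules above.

[zeːˈjiːzbuto]

/z/ — not in any rule's target class → [z].
/e/ (between /z/ and /j/): before a voiced consonant, so rule 3 applies → [eː].
/j/ — not in any rule's target class → [j].
/i/ — between /j/ and /z/, before a voiced consonant — surfaces as [iː] (rule 3).
/z/ stays [z].
/b/ (between /z/ and /u/) is unaffected → [b].
/u/ (between /b/ and /t/) is in the target of rule 3 but the environment (before a voiced consonant) is not met → [u].
/t/ — between /u/ and /o/; rule 1 does not apply here → [t].
/o/ (word-final) fails the environment for rule 3, so it stays [o].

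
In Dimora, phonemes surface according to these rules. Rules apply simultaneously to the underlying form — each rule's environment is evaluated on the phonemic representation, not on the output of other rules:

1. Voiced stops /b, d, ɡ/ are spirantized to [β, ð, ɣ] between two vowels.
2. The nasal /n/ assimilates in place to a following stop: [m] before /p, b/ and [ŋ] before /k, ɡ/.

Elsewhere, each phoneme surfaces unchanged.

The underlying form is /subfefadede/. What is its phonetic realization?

/s/ — not in any rule's target class → [s].
/u/ (between /s/ and /b/): no rule targets it → [u].
/b/ — between /u/ and /f/; rule 1 does not apply here → [b].
/f/ stays [f].
/e/ (between /f/ and /f/): no rule targets it → [e].
/f/ stays [f].
/a/ (between /f/ and /d/): no rule targets it → [a].
/d/ — between /a/ and /e/, between two vowels — surfaces as [ð] (rule 1).
/e/ (between /d/ and /d/) is unaffected → [e].
/d/ meets the environment for rule 1 (between two vowels) → [ð].
/e/ (word-final) is unaffected → [e].

[subfefaðeðe]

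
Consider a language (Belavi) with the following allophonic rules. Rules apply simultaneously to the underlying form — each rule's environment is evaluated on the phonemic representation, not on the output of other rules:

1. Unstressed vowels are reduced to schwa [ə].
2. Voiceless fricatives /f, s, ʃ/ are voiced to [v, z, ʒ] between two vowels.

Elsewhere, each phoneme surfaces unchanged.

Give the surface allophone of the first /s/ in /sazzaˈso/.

[s]

/s/ (word-initial) fails the environment for rule 2, so it stays [s].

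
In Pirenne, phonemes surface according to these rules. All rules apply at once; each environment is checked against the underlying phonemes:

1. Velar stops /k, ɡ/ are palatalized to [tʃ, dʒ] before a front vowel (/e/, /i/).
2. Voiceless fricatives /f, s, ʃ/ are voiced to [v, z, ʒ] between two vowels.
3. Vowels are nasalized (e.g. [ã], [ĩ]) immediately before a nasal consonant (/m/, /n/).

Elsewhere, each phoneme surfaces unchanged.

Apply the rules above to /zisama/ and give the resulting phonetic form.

[zizãma]

/z/ (word-initial): no rule targets it → [z].
/i/ (between /z/ and /s/): rule 3 targets it, but not before a nasal consonant → unchanged [i].
Rule 2 applies to /s/ (between /i/ and /a/: between two vowels) → [z].
/a/ (between /s/ and /m/): before a nasal consonant, so rule 3 applies → [ã].
/m/ (between /a/ and /a/) is unaffected → [m].
/a/ (word-final) fails the environment for rule 3, so it stays [a].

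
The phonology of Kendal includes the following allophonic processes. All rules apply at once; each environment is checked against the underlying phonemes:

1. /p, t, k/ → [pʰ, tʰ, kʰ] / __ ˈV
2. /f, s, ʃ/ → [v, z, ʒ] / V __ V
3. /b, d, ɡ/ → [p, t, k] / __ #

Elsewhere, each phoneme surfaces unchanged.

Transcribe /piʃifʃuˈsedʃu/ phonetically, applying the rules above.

[piʒifʃuˈzedʃu]

/p/ (word-initial): rule 1 targets it, but not immediately before a stressed vowel → unchanged [p].
Rule 2 applies to /ʃ/ (between /i/ and /i/: between two vowels) → [ʒ].
/f/ (between /i/ and /ʃ/): rule 2 targets it, but not between two vowels → unchanged [f].
/ʃ/ (between /f/ and /u/) fails the environment for rule 2, so it stays [ʃ].
/s/ (between /u/ and /e/) occurs between two vowels → [z] by rule 2.
/d/ (between /e/ and /ʃ/) fails the environment for rule 3, so it stays [d].
/ʃ/ (between /d/ and /u/) fails the environment for rule 2, so it stays [ʃ].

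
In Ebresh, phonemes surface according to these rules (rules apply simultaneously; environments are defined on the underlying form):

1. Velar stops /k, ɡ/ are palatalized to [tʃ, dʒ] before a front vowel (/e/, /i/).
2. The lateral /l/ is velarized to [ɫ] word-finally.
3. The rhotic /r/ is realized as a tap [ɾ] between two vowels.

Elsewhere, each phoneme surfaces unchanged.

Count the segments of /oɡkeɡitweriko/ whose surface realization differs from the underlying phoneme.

Segments that undergo a rule: /k/ → [tʃ] (rule 1); /ɡ/ → [dʒ] (rule 1); /r/ → [ɾ] (rule 3).
All other segments surface unchanged.

3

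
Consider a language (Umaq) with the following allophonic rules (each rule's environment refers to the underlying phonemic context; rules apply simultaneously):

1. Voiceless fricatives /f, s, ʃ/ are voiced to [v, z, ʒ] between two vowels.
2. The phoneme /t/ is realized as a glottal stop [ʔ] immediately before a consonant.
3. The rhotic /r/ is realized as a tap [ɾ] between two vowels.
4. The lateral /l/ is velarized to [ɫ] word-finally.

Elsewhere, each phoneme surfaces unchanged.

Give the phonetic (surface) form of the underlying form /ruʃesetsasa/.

/r/ (word-initial): rule 3 targets it, but not between two vowels → unchanged [r].
/ʃ/ (between /u/ and /e/) occurs between two vowels → [ʒ] by rule 1.
/s/ (between /e/ and /e/): between two vowels, so rule 1 applies → [z].
/t/ (between /e/ and /s/) occurs immediately before a consonant → [ʔ] by rule 2.
/s/ (between /t/ and /a/) is in the target of rule 1 but the environment (between two vowels) is not met → [s].
Rule 1 applies to /s/ (between /a/ and /a/: between two vowels) → [z].

[ruʒezeʔsaza]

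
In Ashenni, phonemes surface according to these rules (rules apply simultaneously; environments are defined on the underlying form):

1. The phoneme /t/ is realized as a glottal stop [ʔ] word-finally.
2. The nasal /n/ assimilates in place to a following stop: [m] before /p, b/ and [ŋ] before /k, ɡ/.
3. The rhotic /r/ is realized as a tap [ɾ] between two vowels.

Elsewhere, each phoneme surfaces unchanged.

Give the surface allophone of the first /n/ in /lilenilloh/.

[n]

/n/ (between /e/ and /i/): rule 2 targets it, but not before a labial or velar stop → unchanged [n].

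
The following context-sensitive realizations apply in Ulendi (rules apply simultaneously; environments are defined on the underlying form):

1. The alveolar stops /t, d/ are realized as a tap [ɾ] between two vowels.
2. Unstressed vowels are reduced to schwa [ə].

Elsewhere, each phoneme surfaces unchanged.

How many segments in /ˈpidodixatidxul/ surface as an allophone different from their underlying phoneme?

8

Segments that undergo a rule: /d/ → [ɾ] (rule 1); /o/ → [ə] (rule 2); /d/ → [ɾ] (rule 1); /i/ → [ə] (rule 2); /a/ → [ə] (rule 2); /t/ → [ɾ] (rule 1); /i/ → [ə] (rule 2); /u/ → [ə] (rule 2).
All other segments surface unchanged.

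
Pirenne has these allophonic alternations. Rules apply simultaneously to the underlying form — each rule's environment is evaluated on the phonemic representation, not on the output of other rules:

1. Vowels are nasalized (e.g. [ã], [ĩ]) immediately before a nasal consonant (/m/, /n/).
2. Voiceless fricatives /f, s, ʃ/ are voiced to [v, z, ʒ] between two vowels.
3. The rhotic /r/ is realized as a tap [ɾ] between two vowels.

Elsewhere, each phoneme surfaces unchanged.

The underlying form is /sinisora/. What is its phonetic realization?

/s/ (word-initial) is in the target of rule 2 but the environment (between two vowels) is not met → [s].
/i/ — between /s/ and /n/, before a nasal consonant — surfaces as [ĩ] (rule 1).
/n/ (between /i/ and /i/) is unaffected → [n].
/i/ (between /n/ and /s/) fails the environment for rule 1, so it stays [i].
/s/ meets the environment for rule 2 (between two vowels) → [z].
/o/ — between /s/ and /r/; rule 1 does not apply here → [o].
/r/ — between /o/ and /a/, between two vowels — surfaces as [ɾ] (rule 3).
/a/ (word-final): rule 1 targets it, but not before a nasal consonant → unchanged [a].

[sĩnizoɾa]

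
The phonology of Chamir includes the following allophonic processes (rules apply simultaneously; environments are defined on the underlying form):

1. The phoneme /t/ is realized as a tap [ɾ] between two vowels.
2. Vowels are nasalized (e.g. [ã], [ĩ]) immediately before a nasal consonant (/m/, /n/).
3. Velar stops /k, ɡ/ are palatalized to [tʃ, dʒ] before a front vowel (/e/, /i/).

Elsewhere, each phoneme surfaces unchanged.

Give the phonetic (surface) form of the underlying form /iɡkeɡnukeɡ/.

/i/ (word-initial) is in the target of rule 2 but the environment (before a nasal consonant) is not met → [i].
/ɡ/ (between /i/ and /k/) fails the environment for rule 3, so it stays [ɡ].
/k/ — between /ɡ/ and /e/, before a front vowel — surfaces as [tʃ] (rule 3).
/e/ (between /k/ and /ɡ/) fails the environment for rule 2, so it stays [e].
/ɡ/ (between /e/ and /n/): rule 3 targets it, but not before a front vowel → unchanged [ɡ].
/n/ (between /ɡ/ and /u/) is unaffected → [n].
/u/ (between /n/ and /k/) is in the target of rule 2 but the environment (before a nasal consonant) is not met → [u].
/k/ (between /u/ and /e/) occurs before a front vowel → [tʃ] by rule 3.
/e/ (between /k/ and /ɡ/): rule 2 targets it, but not before a nasal consonant → unchanged [e].
/ɡ/ — word-final; rule 3 does not apply here → [ɡ].

[iɡtʃeɡnutʃeɡ]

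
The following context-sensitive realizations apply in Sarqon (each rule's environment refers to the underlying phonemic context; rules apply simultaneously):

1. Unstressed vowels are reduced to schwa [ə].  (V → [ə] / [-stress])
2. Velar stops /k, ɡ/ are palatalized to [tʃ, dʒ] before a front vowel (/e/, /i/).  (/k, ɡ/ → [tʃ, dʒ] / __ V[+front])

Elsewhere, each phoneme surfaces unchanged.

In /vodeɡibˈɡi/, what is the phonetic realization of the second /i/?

[i]

/i/ — word-final; rule 1 does not apply here → [i].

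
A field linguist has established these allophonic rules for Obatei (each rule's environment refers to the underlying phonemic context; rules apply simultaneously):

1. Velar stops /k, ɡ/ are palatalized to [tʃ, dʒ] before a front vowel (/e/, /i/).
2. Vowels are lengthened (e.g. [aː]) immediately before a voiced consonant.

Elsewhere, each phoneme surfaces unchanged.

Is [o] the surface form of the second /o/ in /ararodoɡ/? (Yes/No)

No

Rule 2 applies to /o/ (between /d/ and /ɡ/: before a voiced consonant) → [oː].
The actual realization is [oː], not [o].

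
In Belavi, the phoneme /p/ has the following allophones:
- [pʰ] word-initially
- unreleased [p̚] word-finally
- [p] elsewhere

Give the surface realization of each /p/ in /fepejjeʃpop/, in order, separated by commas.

[p], [p], [p̚]

Occurrence 1 (position 3): no conditioning environment matches → elsewhere allophone [p].
Occurrence 2 (position 9): no conditioning environment matches → elsewhere allophone [p].
Occurrence 3 (position 11): word-finally → [p̚].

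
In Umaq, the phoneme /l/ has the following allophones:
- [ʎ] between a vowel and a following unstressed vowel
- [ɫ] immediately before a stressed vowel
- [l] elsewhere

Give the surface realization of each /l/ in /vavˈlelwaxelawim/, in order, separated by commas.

Occurrence 1 (position 4): immediately before a stressed vowel → [ɫ].
Occurrence 2 (position 6): no conditioning environment matches → elsewhere allophone [l].
Occurrence 3 (position 11): between a vowel and a following unstressed vowel → [ʎ].

[ɫ], [l], [ʎ]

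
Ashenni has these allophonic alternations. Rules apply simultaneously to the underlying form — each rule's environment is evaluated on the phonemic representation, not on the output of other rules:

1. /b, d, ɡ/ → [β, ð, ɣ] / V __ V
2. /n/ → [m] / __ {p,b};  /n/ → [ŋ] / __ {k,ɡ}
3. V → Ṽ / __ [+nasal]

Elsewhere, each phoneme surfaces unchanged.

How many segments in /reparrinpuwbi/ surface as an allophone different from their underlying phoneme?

Segments that undergo a rule: /i/ → [ĩ] (rule 3); /n/ → [m] (rule 2).
All other segments surface unchanged.

2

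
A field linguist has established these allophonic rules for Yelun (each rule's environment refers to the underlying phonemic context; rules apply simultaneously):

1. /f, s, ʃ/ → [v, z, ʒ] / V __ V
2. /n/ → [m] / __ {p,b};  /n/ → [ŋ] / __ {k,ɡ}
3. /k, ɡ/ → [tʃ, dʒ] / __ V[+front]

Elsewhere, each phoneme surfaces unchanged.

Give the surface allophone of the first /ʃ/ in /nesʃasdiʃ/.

/ʃ/ (between /s/ and /a/) is in the target of rule 1 but the environment (between two vowels) is not met → [ʃ].

[ʃ]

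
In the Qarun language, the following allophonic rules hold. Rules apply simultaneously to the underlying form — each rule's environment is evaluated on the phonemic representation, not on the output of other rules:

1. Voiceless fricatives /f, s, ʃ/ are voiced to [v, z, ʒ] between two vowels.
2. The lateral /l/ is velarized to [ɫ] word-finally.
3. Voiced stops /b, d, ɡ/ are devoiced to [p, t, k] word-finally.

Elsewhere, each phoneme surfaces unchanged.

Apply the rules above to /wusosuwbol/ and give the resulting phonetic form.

/w/ (word-initial): no rule targets it → [w].
/u/ — not in any rule's target class → [u].
/s/ (between /u/ and /o/) occurs between two vowels → [z] by rule 1.
/o/ (between /s/ and /s/): no rule targets it → [o].
/s/ meets the environment for rule 1 (between two vowels) → [z].
/u/ (between /s/ and /w/): no rule targets it → [u].
/w/ (between /u/ and /b/) is unaffected → [w].
/b/ — between /w/ and /o/; rule 3 does not apply here → [b].
/o/ stays [o].
Rule 2 applies to /l/ (word-final: word-finally) → [ɫ].

[wuzozuwboɫ]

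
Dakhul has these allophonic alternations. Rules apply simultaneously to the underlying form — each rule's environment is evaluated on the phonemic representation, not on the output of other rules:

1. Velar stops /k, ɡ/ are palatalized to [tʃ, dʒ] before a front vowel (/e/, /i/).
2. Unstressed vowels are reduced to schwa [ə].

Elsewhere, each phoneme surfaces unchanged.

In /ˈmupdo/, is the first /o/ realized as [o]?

/o/ — word-final, in an unstressed syllable — surfaces as [ə] (rule 2).
The actual realization is [ə], not [o].

No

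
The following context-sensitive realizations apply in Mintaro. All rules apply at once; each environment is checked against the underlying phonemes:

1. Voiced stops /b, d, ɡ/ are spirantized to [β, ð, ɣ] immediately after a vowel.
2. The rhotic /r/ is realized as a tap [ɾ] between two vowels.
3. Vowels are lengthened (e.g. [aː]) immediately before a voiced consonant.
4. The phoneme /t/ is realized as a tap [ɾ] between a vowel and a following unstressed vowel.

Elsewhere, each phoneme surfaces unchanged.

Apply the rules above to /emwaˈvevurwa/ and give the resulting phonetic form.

/e/ (word-initial): before a voiced consonant, so rule 3 applies → [eː].
/m/ (between /e/ and /w/) is unaffected → [m].
/w/ (between /m/ and /a/) is unaffected → [w].
/a/ — between /w/ and /v/, before a voiced consonant — surfaces as [aː] (rule 3).
/v/ — not in any rule's target class → [v].
/e/ — between /v/ and /v/, before a voiced consonant — surfaces as [eː] (rule 3).
/v/ (between /e/ and /u/): no rule targets it → [v].
Rule 3 applies to /u/ (between /v/ and /r/: before a voiced consonant) → [uː].
/r/ (between /u/ and /w/) fails the environment for rule 2, so it stays [r].
/w/ (between /r/ and /a/) is unaffected → [w].
/a/ — word-final; rule 3 does not apply here → [a].

[eːmwaːˈveːvuːrwa]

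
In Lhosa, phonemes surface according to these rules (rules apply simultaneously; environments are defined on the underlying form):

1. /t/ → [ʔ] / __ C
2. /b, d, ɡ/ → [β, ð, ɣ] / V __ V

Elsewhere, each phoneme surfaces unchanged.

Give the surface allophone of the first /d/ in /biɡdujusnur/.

/d/ (between /ɡ/ and /u/) fails the environment for rule 2, so it stays [d].

[d]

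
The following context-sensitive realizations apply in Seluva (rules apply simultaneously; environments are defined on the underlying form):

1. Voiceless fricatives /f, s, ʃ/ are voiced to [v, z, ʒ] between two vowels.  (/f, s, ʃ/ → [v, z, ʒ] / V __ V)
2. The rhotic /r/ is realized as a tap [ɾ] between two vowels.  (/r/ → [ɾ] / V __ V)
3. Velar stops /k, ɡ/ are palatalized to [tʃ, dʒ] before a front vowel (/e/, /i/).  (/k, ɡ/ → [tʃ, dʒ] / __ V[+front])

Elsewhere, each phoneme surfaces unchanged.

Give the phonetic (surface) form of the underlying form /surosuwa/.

/s/ (word-initial) fails the environment for rule 1, so it stays [s].
/u/ (between /s/ and /r/) is unaffected → [u].
/r/ (between /u/ and /o/): between two vowels, so rule 2 applies → [ɾ].
/o/ — not in any rule's target class → [o].
/s/ meets the environment for rule 1 (between two vowels) → [z].
/u/ (between /s/ and /w/): no rule targets it → [u].
/w/ — not in any rule's target class → [w].
/a/ (word-final): no rule targets it → [a].

[suɾozuwa]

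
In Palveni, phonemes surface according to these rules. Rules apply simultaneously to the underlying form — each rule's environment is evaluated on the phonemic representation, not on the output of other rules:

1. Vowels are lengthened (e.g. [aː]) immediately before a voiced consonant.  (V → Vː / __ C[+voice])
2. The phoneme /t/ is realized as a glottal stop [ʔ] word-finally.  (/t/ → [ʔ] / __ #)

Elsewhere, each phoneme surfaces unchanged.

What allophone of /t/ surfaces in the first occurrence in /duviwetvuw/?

[t]

/t/ (between /e/ and /v/): rule 2 targets it, but not word-finally → unchanged [t].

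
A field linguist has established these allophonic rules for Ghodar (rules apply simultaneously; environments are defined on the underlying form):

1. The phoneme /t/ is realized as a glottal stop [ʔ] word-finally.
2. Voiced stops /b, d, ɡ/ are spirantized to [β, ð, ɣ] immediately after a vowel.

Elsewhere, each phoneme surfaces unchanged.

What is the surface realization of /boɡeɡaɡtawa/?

[boɣeɣaɣtawa]

/b/ (word-initial) fails the environment for rule 2, so it stays [b].
Rule 2 applies to /ɡ/ (between /o/ and /e/: immediately after a vowel) → [ɣ].
/ɡ/ meets the environment for rule 2 (immediately after a vowel) → [ɣ].
/ɡ/ — between /a/ and /t/, immediately after a vowel — surfaces as [ɣ] (rule 2).
/t/ (between /ɡ/ and /a/) is in the target of rule 1 but the environment (word-finally) is not met → [t].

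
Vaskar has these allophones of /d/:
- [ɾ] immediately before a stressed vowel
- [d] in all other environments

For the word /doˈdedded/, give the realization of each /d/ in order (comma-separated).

Occurrence 1 (position 1): no conditioning environment matches → elsewhere allophone [d].
Occurrence 2 (position 3): immediately before a stressed vowel → [ɾ].
Occurrence 3 (position 5): no conditioning environment matches → elsewhere allophone [d].
Occurrence 4 (position 6): no conditioning environment matches → elsewhere allophone [d].
Occurrence 5 (position 8): no conditioning environment matches → elsewhere allophone [d].

[d], [ɾ], [d], [d], [d]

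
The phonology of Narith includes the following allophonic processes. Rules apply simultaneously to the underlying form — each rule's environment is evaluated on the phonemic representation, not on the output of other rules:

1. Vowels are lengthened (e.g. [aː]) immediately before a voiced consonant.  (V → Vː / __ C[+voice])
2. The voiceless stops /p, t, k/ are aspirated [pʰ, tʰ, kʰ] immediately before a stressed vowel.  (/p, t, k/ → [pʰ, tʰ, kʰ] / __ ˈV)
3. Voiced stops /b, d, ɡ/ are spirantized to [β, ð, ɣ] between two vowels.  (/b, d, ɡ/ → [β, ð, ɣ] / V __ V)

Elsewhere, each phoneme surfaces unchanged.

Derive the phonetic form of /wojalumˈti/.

/w/ stays [w].
/o/ (between /w/ and /j/): before a voiced consonant, so rule 1 applies → [oː].
/j/ stays [j].
/a/ (between /j/ and /l/) occurs before a voiced consonant → [aː] by rule 1.
/l/ (between /a/ and /u/) is unaffected → [l].
/u/ (between /l/ and /m/) occurs before a voiced consonant → [uː] by rule 1.
/m/ (between /u/ and /t/) is unaffected → [m].
/t/ meets the environment for rule 2 (immediately before a stressed vowel) → [tʰ].
/i/ (word-final): rule 1 targets it, but not before a voiced consonant → unchanged [i].

[woːjaːluːmˈtʰi]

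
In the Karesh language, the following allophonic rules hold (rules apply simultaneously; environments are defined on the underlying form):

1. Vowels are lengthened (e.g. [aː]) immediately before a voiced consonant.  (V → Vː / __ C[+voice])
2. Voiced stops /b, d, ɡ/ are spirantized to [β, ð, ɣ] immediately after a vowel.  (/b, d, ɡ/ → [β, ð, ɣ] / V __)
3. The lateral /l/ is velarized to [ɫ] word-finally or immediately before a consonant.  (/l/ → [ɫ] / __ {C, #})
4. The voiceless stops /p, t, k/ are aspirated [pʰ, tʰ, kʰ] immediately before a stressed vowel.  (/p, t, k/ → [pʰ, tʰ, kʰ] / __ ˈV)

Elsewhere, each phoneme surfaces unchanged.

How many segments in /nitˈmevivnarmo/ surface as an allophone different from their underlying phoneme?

Segments that undergo a rule: /e/ → [eː] (rule 1); /i/ → [iː] (rule 1); /a/ → [aː] (rule 1).
All other segments surface unchanged.

3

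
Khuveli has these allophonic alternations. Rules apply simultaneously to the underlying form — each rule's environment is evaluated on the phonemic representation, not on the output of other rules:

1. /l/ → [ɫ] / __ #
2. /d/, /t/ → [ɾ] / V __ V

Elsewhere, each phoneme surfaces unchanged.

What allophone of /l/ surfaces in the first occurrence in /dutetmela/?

/l/ (between /e/ and /a/) is in the target of rule 1 but the environment (word-finally) is not met → [l].

[l]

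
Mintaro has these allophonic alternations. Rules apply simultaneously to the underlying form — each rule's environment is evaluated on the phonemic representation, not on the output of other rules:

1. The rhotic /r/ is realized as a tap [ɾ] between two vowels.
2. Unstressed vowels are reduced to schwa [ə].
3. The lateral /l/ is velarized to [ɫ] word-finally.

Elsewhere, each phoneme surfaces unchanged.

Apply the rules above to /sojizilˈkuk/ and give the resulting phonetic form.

[səjəzəlˈkuk]

/s/ — not in any rule's target class → [s].
/o/ meets the environment for rule 2 (in an unstressed syllable) → [ə].
/j/ — not in any rule's target class → [j].
/i/ — between /j/ and /z/, in an unstressed syllable — surfaces as [ə] (rule 2).
/z/ stays [z].
/i/ meets the environment for rule 2 (in an unstressed syllable) → [ə].
/l/ (between /i/ and /k/) is in the target of rule 3 but the environment (word-finally) is not met → [l].
/k/ (between /l/ and /u/): no rule targets it → [k].
/u/ (between /k/ and /k/) fails the environment for rule 2, so it stays [u].
/k/ stays [k].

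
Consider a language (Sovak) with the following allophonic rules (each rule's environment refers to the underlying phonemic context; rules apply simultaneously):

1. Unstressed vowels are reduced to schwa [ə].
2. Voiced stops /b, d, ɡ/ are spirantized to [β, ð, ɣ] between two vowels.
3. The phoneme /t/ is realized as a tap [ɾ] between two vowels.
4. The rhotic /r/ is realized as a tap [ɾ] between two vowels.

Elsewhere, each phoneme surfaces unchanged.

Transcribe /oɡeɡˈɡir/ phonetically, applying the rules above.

[əɣəɡˈɡir]

/o/ (word-initial): in an unstressed syllable, so rule 1 applies → [ə].
/ɡ/ meets the environment for rule 2 (between two vowels) → [ɣ].
Rule 1 applies to /e/ (between /ɡ/ and /ɡ/: in an unstressed syllable) → [ə].
/ɡ/ (between /e/ and /ɡ/): rule 2 targets it, but not between two vowels → unchanged [ɡ].
/ɡ/ (between /ɡ/ and /i/) is in the target of rule 2 but the environment (between two vowels) is not met → [ɡ].
/i/ — between /ɡ/ and /r/; rule 1 does not apply here → [i].
/r/ (word-final) is in the target of rule 4 but the environment (between two vowels) is not met → [r].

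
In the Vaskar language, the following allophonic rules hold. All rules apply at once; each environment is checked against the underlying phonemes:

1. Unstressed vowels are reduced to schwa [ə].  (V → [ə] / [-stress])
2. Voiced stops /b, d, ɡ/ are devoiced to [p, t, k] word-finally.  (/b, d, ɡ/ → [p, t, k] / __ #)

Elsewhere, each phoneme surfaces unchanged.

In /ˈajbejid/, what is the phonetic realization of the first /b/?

/b/ (between /j/ and /e/) is in the target of rule 2 but the environment (word-finally) is not met → [b].

[b]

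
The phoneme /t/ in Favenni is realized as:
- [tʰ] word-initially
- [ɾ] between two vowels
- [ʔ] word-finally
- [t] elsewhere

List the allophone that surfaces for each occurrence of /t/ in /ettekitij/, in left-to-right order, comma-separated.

Occurrence 1 (position 2): no conditioning environment matches → elsewhere allophone [t].
Occurrence 2 (position 3): no conditioning environment matches → elsewhere allophone [t].
Occurrence 3 (position 7): between two vowels → [ɾ].

[t], [t], [ɾ]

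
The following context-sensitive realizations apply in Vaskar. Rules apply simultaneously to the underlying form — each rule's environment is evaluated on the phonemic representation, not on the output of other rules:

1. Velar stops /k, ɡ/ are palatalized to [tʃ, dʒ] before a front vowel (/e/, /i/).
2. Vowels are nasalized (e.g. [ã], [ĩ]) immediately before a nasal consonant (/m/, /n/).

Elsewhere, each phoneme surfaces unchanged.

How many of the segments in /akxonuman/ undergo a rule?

3

Segments that undergo a rule: /o/ → [õ] (rule 2); /u/ → [ũ] (rule 2); /a/ → [ã] (rule 2).
All other segments surface unchanged.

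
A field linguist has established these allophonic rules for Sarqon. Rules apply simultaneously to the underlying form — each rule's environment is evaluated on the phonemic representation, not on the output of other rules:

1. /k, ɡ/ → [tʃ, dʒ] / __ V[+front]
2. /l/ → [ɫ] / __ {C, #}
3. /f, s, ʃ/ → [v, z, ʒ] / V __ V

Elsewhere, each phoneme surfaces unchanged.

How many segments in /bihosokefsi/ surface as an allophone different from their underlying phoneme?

Segments that undergo a rule: /s/ → [z] (rule 3); /k/ → [tʃ] (rule 1).
All other segments surface unchanged.

2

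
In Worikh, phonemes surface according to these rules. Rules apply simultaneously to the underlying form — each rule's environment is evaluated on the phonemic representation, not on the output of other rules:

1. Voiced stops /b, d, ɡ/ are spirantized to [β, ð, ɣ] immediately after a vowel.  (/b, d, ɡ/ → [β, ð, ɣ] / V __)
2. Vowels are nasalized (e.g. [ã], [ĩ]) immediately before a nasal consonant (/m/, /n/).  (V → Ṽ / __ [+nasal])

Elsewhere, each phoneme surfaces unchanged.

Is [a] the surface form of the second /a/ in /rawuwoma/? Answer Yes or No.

/a/ — word-final; rule 2 does not apply here → [a].
The actual realization is [a], which matches [a].

Yes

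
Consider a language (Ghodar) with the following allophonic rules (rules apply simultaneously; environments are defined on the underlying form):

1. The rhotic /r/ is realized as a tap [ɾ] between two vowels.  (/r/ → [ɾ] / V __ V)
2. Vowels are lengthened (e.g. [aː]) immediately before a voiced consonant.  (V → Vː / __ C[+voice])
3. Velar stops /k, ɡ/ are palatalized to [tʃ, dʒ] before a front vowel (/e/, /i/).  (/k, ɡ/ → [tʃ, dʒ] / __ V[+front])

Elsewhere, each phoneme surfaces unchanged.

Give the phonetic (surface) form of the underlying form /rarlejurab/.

/r/ (word-initial) fails the environment for rule 1, so it stays [r].
/a/ (between /r/ and /r/): before a voiced consonant, so rule 2 applies → [aː].
/r/ (between /a/ and /l/) is in the target of rule 1 but the environment (between two vowels) is not met → [r].
/l/ (between /r/ and /e/) is unaffected → [l].
Rule 2 applies to /e/ (between /l/ and /j/: before a voiced consonant) → [eː].
/j/ — not in any rule's target class → [j].
/u/ (between /j/ and /r/): before a voiced consonant, so rule 2 applies → [uː].
/r/ (between /u/ and /a/): between two vowels, so rule 1 applies → [ɾ].
Rule 2 applies to /a/ (between /r/ and /b/: before a voiced consonant) → [aː].
/b/ (word-final) is unaffected → [b].

[raːrleːjuːɾaːb]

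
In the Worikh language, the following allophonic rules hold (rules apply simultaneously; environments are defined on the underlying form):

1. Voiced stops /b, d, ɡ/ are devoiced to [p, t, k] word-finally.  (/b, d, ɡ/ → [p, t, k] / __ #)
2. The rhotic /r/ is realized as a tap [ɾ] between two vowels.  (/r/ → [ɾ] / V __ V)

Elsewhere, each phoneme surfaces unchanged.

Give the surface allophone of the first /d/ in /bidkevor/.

/d/ (between /i/ and /k/) fails the environment for rule 1, so it stays [d].

[d]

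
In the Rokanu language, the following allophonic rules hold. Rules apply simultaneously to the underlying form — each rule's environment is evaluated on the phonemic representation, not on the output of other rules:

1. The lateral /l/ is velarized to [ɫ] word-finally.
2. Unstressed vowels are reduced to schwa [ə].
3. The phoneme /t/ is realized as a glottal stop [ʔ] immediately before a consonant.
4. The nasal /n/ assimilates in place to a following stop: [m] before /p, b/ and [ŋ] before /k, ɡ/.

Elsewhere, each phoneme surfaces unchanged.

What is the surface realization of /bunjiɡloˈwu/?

[bənjəɡləˈwu]

/b/ stays [b].
/u/ (between /b/ and /n/) occurs in an unstressed syllable → [ə] by rule 2.
/n/ (between /u/ and /j/) is in the target of rule 4 but the environment (before a labial or velar stop) is not met → [n].
/j/ (between /n/ and /i/): no rule targets it → [j].
/i/ — between /j/ and /ɡ/, in an unstressed syllable — surfaces as [ə] (rule 2).
/ɡ/ stays [ɡ].
/l/ — between /ɡ/ and /o/; rule 1 does not apply here → [l].
Rule 2 applies to /o/ (between /l/ and /w/: in an unstressed syllable) → [ə].
/w/ — not in any rule's target class → [w].
/u/ (word-final) is in the target of rule 2 but the environment (in an unstressed syllable) is not met → [u].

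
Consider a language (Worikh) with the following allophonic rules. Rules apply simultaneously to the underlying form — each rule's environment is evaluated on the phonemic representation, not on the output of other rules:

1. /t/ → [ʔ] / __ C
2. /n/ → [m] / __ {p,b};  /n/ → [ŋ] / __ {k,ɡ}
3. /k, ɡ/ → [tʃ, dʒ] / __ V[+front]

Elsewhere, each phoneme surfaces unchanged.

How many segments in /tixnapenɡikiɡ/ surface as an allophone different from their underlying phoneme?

3

Segments that undergo a rule: /n/ → [ŋ] (rule 2); /ɡ/ → [dʒ] (rule 3); /k/ → [tʃ] (rule 3).
All other segments surface unchanged.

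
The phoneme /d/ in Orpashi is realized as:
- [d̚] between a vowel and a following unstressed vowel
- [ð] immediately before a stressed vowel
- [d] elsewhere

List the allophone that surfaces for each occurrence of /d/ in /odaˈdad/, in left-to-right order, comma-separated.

[d̚], [ð], [d]

Occurrence 1 (position 2): between a vowel and a following unstressed vowel → [d̚].
Occurrence 2 (position 4): immediately before a stressed vowel → [ð].
Occurrence 3 (position 6): no conditioning environment matches → elsewhere allophone [d].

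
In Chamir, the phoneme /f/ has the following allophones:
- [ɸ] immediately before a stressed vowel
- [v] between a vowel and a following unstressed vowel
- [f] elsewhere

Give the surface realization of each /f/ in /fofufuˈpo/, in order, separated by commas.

Occurrence 1 (position 1): no conditioning environment matches → elsewhere allophone [f].
Occurrence 2 (position 3): between a vowel and a following unstressed vowel → [v].
Occurrence 3 (position 5): between a vowel and a following unstressed vowel → [v].

[f], [v], [v]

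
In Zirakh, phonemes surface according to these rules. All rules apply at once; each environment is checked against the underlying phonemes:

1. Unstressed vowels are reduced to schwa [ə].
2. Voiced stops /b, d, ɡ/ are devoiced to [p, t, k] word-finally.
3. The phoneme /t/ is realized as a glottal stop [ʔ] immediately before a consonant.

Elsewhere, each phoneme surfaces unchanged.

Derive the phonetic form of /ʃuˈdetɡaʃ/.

/ʃ/ (word-initial): no rule targets it → [ʃ].
/u/ meets the environment for rule 1 (in an unstressed syllable) → [ə].
/d/ (between /u/ and /e/): rule 2 targets it, but not word-finally → unchanged [d].
/e/ (between /d/ and /t/): rule 1 targets it, but not in an unstressed syllable → unchanged [e].
/t/ (between /e/ and /ɡ/) occurs immediately before a consonant → [ʔ] by rule 3.
/ɡ/ (between /t/ and /a/) is in the target of rule 2 but the environment (word-finally) is not met → [ɡ].
/a/ — between /ɡ/ and /ʃ/, in an unstressed syllable — surfaces as [ə] (rule 1).
/ʃ/ (word-final) is unaffected → [ʃ].

[ʃəˈdeʔɡəʃ]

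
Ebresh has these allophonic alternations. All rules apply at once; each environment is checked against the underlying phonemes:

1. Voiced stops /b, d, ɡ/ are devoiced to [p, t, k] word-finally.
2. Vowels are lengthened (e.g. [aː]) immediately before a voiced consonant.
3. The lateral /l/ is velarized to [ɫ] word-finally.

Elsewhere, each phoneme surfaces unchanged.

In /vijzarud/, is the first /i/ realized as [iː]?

Yes

/i/ meets the environment for rule 2 (before a voiced consonant) → [iː].
The actual realization is [iː], which matches [iː].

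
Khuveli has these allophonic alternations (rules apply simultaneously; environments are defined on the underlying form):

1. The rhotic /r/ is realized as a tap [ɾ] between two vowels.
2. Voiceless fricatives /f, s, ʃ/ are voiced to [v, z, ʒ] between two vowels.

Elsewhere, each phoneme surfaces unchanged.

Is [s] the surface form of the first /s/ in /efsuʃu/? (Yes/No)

Yes

/s/ (between /f/ and /u/) is in the target of rule 2 but the environment (between two vowels) is not met → [s].
The actual realization is [s], which matches [s].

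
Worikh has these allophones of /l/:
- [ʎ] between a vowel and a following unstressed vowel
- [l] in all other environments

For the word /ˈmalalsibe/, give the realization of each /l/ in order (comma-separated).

Occurrence 1 (position 3): between a vowel and a following unstressed vowel → [ʎ].
Occurrence 2 (position 5): no conditioning environment matches → elsewhere allophone [l].

[ʎ], [l]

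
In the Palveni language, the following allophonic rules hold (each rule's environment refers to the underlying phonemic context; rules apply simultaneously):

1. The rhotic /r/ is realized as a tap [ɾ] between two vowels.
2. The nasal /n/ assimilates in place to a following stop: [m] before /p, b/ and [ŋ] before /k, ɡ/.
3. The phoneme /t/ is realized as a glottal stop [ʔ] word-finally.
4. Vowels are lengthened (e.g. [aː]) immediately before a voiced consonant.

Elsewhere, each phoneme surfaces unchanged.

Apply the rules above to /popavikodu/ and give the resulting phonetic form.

[popaːvikoːdu]

/p/ — not in any rule's target class → [p].
/o/ (between /p/ and /p/): rule 4 targets it, but not before a voiced consonant → unchanged [o].
/p/ (between /o/ and /a/) is unaffected → [p].
/a/ (between /p/ and /v/): before a voiced consonant, so rule 4 applies → [aː].
/v/ — not in any rule's target class → [v].
/i/ — between /v/ and /k/; rule 4 does not apply here → [i].
/k/ (between /i/ and /o/): no rule targets it → [k].
/o/ — between /k/ and /d/, before a voiced consonant — surfaces as [oː] (rule 4).
/d/ stays [d].
/u/ (word-final) is in the target of rule 4 but the environment (before a voiced consonant) is not met → [u].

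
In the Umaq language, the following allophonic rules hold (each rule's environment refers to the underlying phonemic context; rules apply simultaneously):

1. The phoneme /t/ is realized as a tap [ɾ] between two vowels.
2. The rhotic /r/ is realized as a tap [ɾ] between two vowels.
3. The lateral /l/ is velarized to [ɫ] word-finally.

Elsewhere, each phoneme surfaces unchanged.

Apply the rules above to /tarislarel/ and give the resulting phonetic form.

/t/ (word-initial): rule 1 targets it, but not between two vowels → unchanged [t].
/a/ (between /t/ and /r/) is unaffected → [a].
/r/ — between /a/ and /i/, between two vowels — surfaces as [ɾ] (rule 2).
/i/ (between /r/ and /s/): no rule targets it → [i].
/s/ (between /i/ and /l/) is unaffected → [s].
/l/ (between /s/ and /a/): rule 3 targets it, but not word-finally → unchanged [l].
/a/ — not in any rule's target class → [a].
/r/ (between /a/ and /e/) occurs between two vowels → [ɾ] by rule 2.
/e/ (between /r/ and /l/): no rule targets it → [e].
/l/ — word-final, word-finally — surfaces as [ɫ] (rule 3).

[taɾislaɾeɫ]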